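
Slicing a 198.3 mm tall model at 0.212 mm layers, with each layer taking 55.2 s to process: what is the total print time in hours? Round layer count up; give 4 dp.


Layers = ceil(198.3/0.212) = 936
t = 936 * 55.2 / 3600 = 14.352 hrs


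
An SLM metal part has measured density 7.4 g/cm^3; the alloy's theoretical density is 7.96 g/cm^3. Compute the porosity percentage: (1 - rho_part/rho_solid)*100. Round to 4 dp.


Porosity = (1-7.4/7.96)*100 = 7.0352 %


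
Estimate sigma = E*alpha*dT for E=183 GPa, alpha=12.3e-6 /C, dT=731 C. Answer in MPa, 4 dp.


sigma = 183*1000 * 12.3e-6 * 731 = 1645.4079 MPa


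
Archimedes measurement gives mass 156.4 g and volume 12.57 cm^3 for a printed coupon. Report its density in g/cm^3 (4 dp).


rho = 156.4 / 12.57 = 12.4423 g/cm^3


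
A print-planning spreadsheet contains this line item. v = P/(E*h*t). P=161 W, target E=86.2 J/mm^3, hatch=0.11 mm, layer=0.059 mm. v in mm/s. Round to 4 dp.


v = 161 / (86.2*0.11*0.059) = 287.7888 mm/s


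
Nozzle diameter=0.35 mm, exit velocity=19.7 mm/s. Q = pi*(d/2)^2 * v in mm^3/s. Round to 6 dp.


A = pi*(0.35/2)^2 = 0.09621128 mm^2
Q = 0.09621128 * 19.7 = 1.895362 mm^3/s


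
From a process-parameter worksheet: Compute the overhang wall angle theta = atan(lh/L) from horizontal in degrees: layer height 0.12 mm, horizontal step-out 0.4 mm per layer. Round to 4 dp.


angle = atan(0.12/0.4) = 16.6992 degrees


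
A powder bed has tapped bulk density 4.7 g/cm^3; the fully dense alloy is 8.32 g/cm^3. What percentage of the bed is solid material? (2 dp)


Packing = (4.7/8.32)*100 = 56.49 %


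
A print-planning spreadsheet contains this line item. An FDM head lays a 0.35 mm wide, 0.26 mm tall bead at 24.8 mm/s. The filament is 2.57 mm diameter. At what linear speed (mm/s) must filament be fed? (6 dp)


Q = 0.35 * 0.26 * 24.8 = 2.2568 mm^3/s
A_fil = pi*(2.57/2)^2 = 5.18747633 mm^2
v_feed = 2.2568 / 5.18747633 = 0.435048 mm/s


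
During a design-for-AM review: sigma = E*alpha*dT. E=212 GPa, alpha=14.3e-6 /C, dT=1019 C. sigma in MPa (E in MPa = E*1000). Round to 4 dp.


sigma = 212*1000 * 14.3e-6 * 1019 = 3089.2004 MPa


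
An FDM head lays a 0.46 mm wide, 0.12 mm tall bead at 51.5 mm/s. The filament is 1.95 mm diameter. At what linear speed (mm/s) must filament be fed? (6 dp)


Q = 0.46 * 0.12 * 51.5 = 2.8428 mm^3/s
A_fil = pi*(1.95/2)^2 = 2.98647652 mm^2
v_feed = 2.8428 / 2.98647652 = 0.951891 mm/s


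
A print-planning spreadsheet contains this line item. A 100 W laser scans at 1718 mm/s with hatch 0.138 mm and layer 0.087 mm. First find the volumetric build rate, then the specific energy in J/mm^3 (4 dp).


Build rate = 1718 * 0.138 * 0.087 = 20.626308 mm^3/s
SE = 100 / 20.626308 = 4.8482 J/mm^3


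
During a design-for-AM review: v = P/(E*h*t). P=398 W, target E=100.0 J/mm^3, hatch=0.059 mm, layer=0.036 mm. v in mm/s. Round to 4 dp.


v = 398 / (100.0*0.059*0.036) = 1873.823 mm/s


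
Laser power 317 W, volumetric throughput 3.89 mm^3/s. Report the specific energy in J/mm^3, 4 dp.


SE = 317 / 3.89 = 81.491 J/mm^3


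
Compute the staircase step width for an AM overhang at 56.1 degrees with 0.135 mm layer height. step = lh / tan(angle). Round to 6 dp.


step = 0.135 / tan(56.1) = 0.090716 mm


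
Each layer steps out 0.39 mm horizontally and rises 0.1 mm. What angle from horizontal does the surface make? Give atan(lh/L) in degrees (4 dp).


angle = atan(0.1/0.39) = 14.3814 degrees


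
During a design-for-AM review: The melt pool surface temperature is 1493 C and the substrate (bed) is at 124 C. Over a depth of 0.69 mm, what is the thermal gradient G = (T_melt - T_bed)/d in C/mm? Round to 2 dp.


G = (1493-124)/0.69 = 1984.06 C/mm


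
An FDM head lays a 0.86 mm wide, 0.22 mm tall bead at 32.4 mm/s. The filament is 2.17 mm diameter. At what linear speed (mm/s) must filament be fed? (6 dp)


Q = 0.86 * 0.22 * 32.4 = 6.13008 mm^3/s
A_fil = pi*(2.17/2)^2 = 3.69836141 mm^2
v_feed = 6.13008 / 3.69836141 = 1.657512 mm/s


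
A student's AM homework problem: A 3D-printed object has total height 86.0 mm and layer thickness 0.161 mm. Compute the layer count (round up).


Layers = ceil(86.0/0.161) = 535


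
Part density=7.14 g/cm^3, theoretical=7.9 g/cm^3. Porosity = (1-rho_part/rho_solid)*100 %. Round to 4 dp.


Porosity = (1-7.14/7.9)*100 = 9.6203 %


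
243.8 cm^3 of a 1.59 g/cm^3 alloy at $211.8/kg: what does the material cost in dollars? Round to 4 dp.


Mass = 243.8*1.59/1000 = 0.387642 kg
Cost = 0.387642 * 211.8 = 82.1026 $


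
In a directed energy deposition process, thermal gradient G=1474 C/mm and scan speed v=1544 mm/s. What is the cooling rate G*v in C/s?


CR = 1474 * 1544 = 2275856 C/s


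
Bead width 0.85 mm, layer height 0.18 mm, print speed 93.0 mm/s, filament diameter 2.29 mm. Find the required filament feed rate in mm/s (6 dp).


Q = 0.85 * 0.18 * 93.0 = 14.229 mm^3/s
A_fil = pi*(2.29/2)^2 = 4.11870651 mm^2
v_feed = 14.229 / 4.11870651 = 3.454725 mm/s


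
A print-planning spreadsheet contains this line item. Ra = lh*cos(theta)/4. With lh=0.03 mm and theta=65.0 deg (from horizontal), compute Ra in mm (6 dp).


Ra = 0.03 * cos(65.0) / 4 = 0.00317 mm


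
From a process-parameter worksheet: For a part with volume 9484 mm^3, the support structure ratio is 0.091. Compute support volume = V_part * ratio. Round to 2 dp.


V_support = 9484 * 0.091 = 863.04 mm^3


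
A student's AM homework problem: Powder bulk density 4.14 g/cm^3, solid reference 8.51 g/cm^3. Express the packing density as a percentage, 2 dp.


Packing = (4.14/8.51)*100 = 48.65 %


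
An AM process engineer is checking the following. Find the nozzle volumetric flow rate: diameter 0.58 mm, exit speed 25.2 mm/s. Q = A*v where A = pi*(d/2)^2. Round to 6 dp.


A = pi*(0.58/2)^2 = 0.26420794 mm^2
Q = 0.26420794 * 25.2 = 6.65804 mm^3/s


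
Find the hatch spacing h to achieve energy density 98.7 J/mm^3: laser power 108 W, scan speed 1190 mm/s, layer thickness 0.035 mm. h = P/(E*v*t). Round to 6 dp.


h = 108 / (98.7*1190*0.035) = 0.026272 mm


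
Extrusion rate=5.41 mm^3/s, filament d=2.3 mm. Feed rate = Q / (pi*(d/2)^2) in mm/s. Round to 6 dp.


A = pi*(2.3/2)^2 = 4.154756
v = 5.41 / 4.154756 = 1.302122 mm/s


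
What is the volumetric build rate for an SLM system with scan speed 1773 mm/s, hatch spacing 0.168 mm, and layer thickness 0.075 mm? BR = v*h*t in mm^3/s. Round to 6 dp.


Rate = 1773 * 0.168 * 0.075 = 22.3398 mm^3/s


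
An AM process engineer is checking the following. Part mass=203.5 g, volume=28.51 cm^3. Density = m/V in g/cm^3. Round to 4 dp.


rho = 203.5 / 28.51 = 7.1378 g/cm^3


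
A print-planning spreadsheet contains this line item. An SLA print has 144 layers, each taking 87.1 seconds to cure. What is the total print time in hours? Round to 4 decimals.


t = 144 * 87.1 / 3600 = 3.484 hrs


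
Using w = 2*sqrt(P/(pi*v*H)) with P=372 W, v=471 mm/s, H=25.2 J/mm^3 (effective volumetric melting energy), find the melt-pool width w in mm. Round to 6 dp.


w = 2*sqrt(372/(pi*471*25.2)) = 0.199763 mm


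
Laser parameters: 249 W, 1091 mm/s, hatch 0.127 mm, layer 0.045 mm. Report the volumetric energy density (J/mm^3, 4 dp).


E = 249 / (1091*0.127*0.045) = 39.9354 J/mm^3


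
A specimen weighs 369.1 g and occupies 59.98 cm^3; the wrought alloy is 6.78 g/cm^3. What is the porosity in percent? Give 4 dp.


rho_part = 369.1 / 59.98 = 6.15371791 g/cm^3
Porosity = (1 - 6.15371791/6.78)*100 = 9.2372 %


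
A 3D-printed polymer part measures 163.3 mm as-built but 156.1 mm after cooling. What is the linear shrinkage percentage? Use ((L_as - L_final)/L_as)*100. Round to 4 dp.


Shrinkage = ((163.3-156.1)/163.3)*100 = 4.4091 %


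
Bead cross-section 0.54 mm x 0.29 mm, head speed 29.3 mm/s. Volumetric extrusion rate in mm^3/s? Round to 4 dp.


Rate = 0.54 * 0.29 * 29.3 = 4.5884 mm^3/s


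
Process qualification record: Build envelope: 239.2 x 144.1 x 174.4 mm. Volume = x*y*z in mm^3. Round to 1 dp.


V = 239.2 * 144.1 * 174.4 = 6011344.8 mm^3


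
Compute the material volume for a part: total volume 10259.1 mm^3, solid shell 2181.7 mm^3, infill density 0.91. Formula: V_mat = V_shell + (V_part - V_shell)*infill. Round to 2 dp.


V_infill = (10259.1 - 2181.7) * 0.91 = 7350.43
V_total = 2181.7 + 7350.43 = 9532.13 mm^3


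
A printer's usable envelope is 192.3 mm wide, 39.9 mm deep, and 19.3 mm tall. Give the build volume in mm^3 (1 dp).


V = 192.3 * 39.9 * 19.3 = 148084.5 mm^3


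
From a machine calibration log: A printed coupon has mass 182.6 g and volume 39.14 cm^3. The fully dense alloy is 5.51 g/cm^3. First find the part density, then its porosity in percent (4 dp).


rho_part = 182.6 / 39.14 = 4.66530404 g/cm^3
Porosity = (1 - 4.66530404/5.51)*100 = 15.3302 %


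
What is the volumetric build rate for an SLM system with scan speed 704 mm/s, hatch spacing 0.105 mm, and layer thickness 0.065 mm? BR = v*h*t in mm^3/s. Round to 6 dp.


Rate = 704 * 0.105 * 0.065 = 4.8048 mm^3/s


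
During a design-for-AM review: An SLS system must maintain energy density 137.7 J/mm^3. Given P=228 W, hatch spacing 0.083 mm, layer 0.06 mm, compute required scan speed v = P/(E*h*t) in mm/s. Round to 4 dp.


v = 228 / (137.7*0.083*0.06) = 332.4846 mm/s


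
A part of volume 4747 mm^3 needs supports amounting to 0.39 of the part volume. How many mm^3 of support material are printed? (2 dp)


V_support = 4747 * 0.39 = 1851.33 mm^3


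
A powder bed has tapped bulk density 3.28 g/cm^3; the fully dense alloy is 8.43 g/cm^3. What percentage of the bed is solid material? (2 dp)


Packing = (3.28/8.43)*100 = 38.91 %


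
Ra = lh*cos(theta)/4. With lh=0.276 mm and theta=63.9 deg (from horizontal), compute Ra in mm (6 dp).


Ra = 0.276 * cos(63.9) / 4 = 0.030356 mm


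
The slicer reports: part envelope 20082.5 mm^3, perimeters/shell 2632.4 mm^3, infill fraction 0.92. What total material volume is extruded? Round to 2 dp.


V_infill = (20082.5 - 2632.4) * 0.92 = 16054.09
V_total = 2632.4 + 16054.09 = 18686.49 mm^3


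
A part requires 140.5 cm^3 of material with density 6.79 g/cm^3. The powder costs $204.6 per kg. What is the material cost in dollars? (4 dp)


Mass = 140.5*6.79/1000 = 0.953995 kg
Cost = 0.953995 * 204.6 = 195.1874 $


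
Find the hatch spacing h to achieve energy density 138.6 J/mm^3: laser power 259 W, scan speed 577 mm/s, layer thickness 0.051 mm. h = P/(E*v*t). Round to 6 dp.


h = 259 / (138.6*577*0.051) = 0.063502 mm


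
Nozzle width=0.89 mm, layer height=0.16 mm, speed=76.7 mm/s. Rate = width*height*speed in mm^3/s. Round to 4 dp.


Rate = 0.89 * 0.16 * 76.7 = 10.9221 mm^3/s


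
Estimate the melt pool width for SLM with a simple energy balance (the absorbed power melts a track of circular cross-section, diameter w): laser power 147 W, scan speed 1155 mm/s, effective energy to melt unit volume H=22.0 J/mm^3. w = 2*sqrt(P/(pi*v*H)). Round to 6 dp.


w = 2*sqrt(147/(pi*1155*22.0)) = 0.085825 mm


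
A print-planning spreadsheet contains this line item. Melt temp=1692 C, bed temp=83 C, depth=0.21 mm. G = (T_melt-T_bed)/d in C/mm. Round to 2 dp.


G = (1692-83)/0.21 = 7661.9 C/mm


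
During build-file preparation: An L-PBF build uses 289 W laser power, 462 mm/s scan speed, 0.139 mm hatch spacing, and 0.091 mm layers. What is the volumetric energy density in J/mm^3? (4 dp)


E = 289 / (462*0.139*0.091) = 49.4538 J/mm^3


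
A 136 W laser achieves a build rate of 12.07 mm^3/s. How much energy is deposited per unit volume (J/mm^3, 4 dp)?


SE = 136 / 12.07 = 11.2676 J/mm^3


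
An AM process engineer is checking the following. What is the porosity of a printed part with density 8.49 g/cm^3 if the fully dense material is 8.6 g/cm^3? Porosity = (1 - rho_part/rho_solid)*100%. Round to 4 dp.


Porosity = (1-8.49/8.6)*100 = 1.2791 %


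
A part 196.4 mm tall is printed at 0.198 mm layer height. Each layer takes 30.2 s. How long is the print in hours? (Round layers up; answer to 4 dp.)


Layers = ceil(196.4/0.198) = 992
t = 992 * 30.2 / 3600 = 8.3218 hrs


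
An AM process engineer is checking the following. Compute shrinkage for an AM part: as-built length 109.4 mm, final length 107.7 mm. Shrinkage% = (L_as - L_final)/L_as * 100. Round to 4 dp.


Shrinkage = ((109.4-107.7)/109.4)*100 = 1.5539 %


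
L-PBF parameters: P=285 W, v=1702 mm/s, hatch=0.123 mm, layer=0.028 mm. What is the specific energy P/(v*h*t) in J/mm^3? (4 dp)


Build rate = 1702 * 0.123 * 0.028 = 5.861688 mm^3/s
SE = 285 / 5.861688 = 48.6208 J/mm^3


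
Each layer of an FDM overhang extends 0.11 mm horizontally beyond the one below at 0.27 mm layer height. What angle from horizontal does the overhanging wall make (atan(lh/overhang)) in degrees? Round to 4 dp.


angle = atan(0.27/0.11) = 67.8337 degrees


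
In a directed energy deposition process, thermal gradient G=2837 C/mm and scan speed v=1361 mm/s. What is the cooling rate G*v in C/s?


CR = 2837 * 1361 = 3861157 C/s


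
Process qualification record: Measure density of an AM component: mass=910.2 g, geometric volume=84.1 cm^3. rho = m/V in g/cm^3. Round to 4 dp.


rho = 910.2 / 84.1 = 10.8228 g/cm^3


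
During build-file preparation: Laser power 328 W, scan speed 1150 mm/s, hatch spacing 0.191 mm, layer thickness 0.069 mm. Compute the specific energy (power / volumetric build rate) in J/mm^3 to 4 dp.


Build rate = 1150 * 0.191 * 0.069 = 15.15585 mm^3/s
SE = 328 / 15.15585 = 21.6418 J/mm^3


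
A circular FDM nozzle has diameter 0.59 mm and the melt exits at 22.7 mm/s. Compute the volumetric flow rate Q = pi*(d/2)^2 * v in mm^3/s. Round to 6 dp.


A = pi*(0.59/2)^2 = 0.2733971 mm^2
Q = 0.2733971 * 22.7 = 6.206114 mm^3/s


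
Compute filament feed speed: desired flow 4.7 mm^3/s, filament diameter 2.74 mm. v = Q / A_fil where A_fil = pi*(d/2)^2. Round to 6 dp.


A = pi*(2.74/2)^2 = 5.896455
v = 4.7 / 5.896455 = 0.797089 mm/s


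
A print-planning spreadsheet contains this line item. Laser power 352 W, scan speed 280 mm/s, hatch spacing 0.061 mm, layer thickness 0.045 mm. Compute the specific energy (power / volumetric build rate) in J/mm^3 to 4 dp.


Build rate = 280 * 0.061 * 0.045 = 0.7686 mm^3/s
SE = 352 / 0.7686 = 457.9755 J/mm^3


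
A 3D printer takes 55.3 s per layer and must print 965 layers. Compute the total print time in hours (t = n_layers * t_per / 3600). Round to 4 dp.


t = 965 * 55.3 / 3600 = 14.8235 hrs


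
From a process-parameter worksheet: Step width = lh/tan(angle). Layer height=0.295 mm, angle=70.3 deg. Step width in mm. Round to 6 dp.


step = 0.295 / tan(70.3) = 0.105625 mm


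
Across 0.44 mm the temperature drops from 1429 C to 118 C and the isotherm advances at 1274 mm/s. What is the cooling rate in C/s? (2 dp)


G = (1429-118)/0.44 = 2979.54545455 C/mm
CR = 2979.54545455 * 1274 = 3795940.91 C/s


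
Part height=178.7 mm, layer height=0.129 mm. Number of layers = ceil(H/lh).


Layers = ceil(178.7/0.129) = 1386


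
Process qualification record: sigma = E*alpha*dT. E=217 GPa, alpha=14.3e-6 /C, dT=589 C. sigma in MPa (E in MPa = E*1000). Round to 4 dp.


sigma = 217*1000 * 14.3e-6 * 589 = 1827.7259 MPa


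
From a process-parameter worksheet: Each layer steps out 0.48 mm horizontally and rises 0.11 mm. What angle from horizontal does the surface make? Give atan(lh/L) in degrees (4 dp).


angle = atan(0.11/0.48) = 12.9074 degrees


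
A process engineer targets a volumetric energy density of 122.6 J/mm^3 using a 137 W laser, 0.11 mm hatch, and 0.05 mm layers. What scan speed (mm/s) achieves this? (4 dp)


v = 137 / (122.6*0.11*0.05) = 203.1737 mm/s


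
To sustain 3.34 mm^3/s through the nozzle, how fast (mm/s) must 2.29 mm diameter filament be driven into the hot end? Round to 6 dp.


A = pi*(2.29/2)^2 = 4.118707
v = 3.34 / 4.118707 = 0.810934 mm/s


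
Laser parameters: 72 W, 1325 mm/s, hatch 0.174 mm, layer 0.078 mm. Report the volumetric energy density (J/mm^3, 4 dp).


E = 72 / (1325*0.174*0.078) = 4.0038 J/mm^3


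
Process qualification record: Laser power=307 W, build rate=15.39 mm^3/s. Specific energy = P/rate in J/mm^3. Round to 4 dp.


SE = 307 / 15.39 = 19.948 J/mm^3


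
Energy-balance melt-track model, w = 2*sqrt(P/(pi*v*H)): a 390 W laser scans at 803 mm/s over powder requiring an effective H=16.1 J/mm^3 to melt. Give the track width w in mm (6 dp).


w = 2*sqrt(390/(pi*803*16.1)) = 0.195982 mm


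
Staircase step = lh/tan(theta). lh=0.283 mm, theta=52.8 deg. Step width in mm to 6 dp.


step = 0.283 / tan(52.8) = 0.214809 mm


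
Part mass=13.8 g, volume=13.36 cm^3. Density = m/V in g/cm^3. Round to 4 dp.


rho = 13.8 / 13.36 = 1.0329 g/cm^3


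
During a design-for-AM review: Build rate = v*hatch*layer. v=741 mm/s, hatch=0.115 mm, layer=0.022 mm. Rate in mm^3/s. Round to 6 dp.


Rate = 741 * 0.115 * 0.022 = 1.87473 mm^3/s


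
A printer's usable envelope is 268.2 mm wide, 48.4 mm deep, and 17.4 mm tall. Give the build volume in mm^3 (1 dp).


V = 268.2 * 48.4 * 17.4 = 225867.3 mm^3


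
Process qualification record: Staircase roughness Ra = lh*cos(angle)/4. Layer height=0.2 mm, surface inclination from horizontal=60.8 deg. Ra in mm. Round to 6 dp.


Ra = 0.2 * cos(60.8) / 4 = 0.024393 mm


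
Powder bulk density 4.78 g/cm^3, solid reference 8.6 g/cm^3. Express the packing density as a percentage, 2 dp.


Packing = (4.78/8.6)*100 = 55.58 %


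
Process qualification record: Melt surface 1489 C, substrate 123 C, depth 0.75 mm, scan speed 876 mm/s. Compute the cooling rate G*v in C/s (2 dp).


G = (1489-123)/0.75 = 1821.33333333 C/mm
CR = 1821.33333333 * 876 = 1595488.0 C/s


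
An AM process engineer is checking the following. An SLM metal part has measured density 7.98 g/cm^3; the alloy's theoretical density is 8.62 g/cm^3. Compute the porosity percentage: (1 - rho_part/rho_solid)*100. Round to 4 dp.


Porosity = (1-7.98/8.62)*100 = 7.4246 %


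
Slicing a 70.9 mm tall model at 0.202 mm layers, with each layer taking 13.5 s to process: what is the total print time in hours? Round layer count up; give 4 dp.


Layers = ceil(70.9/0.202) = 351
t = 351 * 13.5 / 3600 = 1.3163 hrs


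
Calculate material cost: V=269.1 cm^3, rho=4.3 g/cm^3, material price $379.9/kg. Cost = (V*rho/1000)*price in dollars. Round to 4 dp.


Mass = 269.1*4.3/1000 = 1.15713 kg
Cost = 1.15713 * 379.9 = 439.5937 $


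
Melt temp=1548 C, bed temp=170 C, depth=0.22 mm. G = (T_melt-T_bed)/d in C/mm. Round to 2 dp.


G = (1548-170)/0.22 = 6263.64 C/mm


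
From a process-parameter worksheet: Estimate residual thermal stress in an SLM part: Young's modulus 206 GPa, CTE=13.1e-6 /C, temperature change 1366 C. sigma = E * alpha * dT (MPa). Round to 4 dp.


sigma = 206*1000 * 13.1e-6 * 1366 = 3686.2876 MPa


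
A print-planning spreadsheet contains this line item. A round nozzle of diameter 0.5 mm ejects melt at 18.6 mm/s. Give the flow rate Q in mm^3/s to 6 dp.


A = pi*(0.5/2)^2 = 0.19634954 mm^2
Q = 0.19634954 * 18.6 = 3.652101 mm^3/s


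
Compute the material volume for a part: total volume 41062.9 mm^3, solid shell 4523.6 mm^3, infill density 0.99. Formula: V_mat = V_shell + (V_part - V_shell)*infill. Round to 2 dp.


V_infill = (41062.9 - 4523.6) * 0.99 = 36173.91
V_total = 4523.6 + 36173.91 = 40697.51 mm^3


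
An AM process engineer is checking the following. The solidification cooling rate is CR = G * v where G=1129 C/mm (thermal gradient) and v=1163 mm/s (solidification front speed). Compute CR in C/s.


CR = 1129 * 1163 = 1313027 C/s


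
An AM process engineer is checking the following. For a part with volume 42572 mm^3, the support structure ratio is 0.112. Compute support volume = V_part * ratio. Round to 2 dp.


V_support = 42572 * 0.112 = 4768.06 mm^3


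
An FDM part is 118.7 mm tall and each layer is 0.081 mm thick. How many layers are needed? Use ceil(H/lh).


Layers = ceil(118.7/0.081) = 1466


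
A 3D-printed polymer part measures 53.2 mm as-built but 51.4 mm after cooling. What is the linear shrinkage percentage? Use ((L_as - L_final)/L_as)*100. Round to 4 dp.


Shrinkage = ((53.2-51.4)/53.2)*100 = 3.3835 %


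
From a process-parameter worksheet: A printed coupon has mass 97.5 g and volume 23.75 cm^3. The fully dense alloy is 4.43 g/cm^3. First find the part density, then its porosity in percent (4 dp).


rho_part = 97.5 / 23.75 = 4.10526316 g/cm^3
Porosity = (1 - 4.10526316/4.43)*100 = 7.3304 %


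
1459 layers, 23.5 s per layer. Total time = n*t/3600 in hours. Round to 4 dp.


t = 1459 * 23.5 / 3600 = 9.524 hrs


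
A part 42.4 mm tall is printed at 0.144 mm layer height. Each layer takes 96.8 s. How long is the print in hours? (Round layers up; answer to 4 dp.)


Layers = ceil(42.4/0.144) = 295
t = 295 * 96.8 / 3600 = 7.9322 hrs


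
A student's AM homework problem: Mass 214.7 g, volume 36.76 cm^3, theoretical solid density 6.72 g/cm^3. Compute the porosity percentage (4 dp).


rho_part = 214.7 / 36.76 = 5.8405876 g/cm^3
Porosity = (1 - 5.8405876/6.72)*100 = 13.0865 %


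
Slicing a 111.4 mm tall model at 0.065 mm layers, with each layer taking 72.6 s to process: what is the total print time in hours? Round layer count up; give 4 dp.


Layers = ceil(111.4/0.065) = 1714
t = 1714 * 72.6 / 3600 = 34.5657 hrs


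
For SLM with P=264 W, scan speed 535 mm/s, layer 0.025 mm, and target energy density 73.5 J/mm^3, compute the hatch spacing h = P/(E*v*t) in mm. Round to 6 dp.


h = 264 / (73.5*535*0.025) = 0.268549 mm


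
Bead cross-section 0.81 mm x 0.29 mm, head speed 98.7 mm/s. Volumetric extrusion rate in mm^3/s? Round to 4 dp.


Rate = 0.81 * 0.29 * 98.7 = 23.1846 mm^3/s


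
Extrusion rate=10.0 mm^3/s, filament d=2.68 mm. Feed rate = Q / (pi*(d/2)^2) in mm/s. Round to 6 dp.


A = pi*(2.68/2)^2 = 5.641044
v = 10.0 / 5.641044 = 1.772722 mm/s


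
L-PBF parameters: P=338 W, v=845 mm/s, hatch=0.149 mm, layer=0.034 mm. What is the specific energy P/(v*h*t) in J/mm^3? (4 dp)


Build rate = 845 * 0.149 * 0.034 = 4.28077 mm^3/s
SE = 338 / 4.28077 = 78.9578 J/mm^3


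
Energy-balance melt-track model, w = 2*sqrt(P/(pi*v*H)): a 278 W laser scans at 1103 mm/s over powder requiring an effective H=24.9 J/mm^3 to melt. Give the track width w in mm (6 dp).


w = 2*sqrt(278/(pi*1103*24.9)) = 0.113525 mm


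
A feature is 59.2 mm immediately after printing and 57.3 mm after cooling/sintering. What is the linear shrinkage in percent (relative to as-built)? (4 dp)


Shrinkage = ((59.2-57.3)/59.2)*100 = 3.2095 %


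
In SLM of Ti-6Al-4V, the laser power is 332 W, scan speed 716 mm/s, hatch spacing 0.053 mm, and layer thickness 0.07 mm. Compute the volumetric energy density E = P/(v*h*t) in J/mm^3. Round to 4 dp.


E = 332 / (716*0.053*0.07) = 124.9831 J/mm^3


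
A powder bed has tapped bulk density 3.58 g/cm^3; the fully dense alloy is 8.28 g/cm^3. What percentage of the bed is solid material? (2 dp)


Packing = (3.58/8.28)*100 = 43.24 %


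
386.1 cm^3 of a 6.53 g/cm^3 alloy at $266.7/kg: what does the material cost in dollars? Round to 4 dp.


Mass = 386.1*6.53/1000 = 2.521233 kg
Cost = 2.521233 * 266.7 = 672.4128 $


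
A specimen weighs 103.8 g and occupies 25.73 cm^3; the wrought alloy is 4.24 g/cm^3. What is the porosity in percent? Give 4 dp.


rho_part = 103.8 / 25.73 = 4.03420132 g/cm^3
Porosity = (1 - 4.03420132/4.24)*100 = 4.8537 %


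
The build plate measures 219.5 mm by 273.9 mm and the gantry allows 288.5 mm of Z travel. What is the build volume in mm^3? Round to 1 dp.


V = 219.5 * 273.9 * 288.5 = 17344922.9 mm^3


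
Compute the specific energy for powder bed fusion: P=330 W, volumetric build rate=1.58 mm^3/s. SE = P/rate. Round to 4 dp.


SE = 330 / 1.58 = 208.8608 J/mm^3


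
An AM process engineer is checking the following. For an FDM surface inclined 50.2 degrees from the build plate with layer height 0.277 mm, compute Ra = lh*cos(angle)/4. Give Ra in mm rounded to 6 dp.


Ra = 0.277 * cos(50.2) / 4 = 0.044328 mm


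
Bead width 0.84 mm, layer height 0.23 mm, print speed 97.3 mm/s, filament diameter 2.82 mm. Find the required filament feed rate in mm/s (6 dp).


Q = 0.84 * 0.23 * 97.3 = 18.79836 mm^3/s
A_fil = pi*(2.82/2)^2 = 6.24580035 mm^2
v_feed = 18.79836 / 6.24580035 = 3.00976 mm/s


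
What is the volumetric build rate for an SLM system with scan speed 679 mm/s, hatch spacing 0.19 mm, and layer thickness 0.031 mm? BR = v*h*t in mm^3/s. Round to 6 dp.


Rate = 679 * 0.19 * 0.031 = 3.99931 mm^3/s


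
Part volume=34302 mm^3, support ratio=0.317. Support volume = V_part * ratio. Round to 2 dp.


V_support = 34302 * 0.317 = 10873.73 mm^3


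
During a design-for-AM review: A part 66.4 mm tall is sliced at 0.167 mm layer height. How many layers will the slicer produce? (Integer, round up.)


Layers = ceil(66.4/0.167) = 398


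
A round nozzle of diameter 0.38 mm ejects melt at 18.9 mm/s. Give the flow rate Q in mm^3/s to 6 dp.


A = pi*(0.38/2)^2 = 0.11341149 mm^2
Q = 0.11341149 * 18.9 = 2.143477 mm^3/s


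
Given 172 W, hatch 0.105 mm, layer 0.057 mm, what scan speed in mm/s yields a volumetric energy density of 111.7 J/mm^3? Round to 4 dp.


v = 172 / (111.7*0.105*0.057) = 257.283 mm/s


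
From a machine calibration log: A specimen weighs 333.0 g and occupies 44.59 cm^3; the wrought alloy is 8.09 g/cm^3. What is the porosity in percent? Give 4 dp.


rho_part = 333.0 / 44.59 = 7.46804216 g/cm^3
Porosity = (1 - 7.46804216/8.09)*100 = 7.688 %


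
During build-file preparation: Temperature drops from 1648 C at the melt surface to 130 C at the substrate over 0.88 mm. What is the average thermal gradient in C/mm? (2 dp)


G = (1648-130)/0.88 = 1725.0 C/mm


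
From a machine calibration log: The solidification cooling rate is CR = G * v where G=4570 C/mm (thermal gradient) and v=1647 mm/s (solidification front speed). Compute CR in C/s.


CR = 4570 * 1647 = 7526790 C/s


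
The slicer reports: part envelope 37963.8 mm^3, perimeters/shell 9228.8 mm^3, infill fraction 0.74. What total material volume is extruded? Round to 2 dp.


V_infill = (37963.8 - 9228.8) * 0.74 = 21263.9
V_total = 9228.8 + 21263.9 = 30492.7 mm^3


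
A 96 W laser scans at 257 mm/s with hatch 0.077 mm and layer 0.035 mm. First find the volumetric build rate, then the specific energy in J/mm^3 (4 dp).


Build rate = 257 * 0.077 * 0.035 = 0.692615 mm^3/s
SE = 96 / 0.692615 = 138.6051 J/mm^3


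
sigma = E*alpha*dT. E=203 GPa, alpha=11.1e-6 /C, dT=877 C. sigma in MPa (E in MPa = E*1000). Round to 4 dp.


sigma = 203*1000 * 11.1e-6 * 877 = 1976.1441 MPa


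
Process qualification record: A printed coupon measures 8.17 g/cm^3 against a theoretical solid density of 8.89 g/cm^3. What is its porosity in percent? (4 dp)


Porosity = (1-8.17/8.89)*100 = 8.099 %


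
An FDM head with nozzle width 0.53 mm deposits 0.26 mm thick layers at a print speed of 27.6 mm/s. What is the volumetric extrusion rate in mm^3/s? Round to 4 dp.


Rate = 0.53 * 0.26 * 27.6 = 3.8033 mm^3/s


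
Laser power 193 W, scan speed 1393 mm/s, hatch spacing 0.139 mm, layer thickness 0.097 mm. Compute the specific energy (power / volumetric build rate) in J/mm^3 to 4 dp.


Build rate = 1393 * 0.139 * 0.097 = 18.781819 mm^3/s
SE = 193 / 18.781819 = 10.2759 J/mm^3


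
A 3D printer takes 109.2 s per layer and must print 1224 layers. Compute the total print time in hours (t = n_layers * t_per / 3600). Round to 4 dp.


t = 1224 * 109.2 / 3600 = 37.128 hrs


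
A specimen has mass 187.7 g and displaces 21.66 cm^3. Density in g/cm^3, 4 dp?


rho = 187.7 / 21.66 = 8.6657 g/cm^3


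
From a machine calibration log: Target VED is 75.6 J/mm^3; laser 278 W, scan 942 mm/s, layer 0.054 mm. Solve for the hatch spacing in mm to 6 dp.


h = 278 / (75.6*942*0.054) = 0.07229 mm


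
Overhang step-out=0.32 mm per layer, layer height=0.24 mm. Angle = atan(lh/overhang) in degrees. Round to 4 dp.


angle = atan(0.24/0.32) = 36.8699 degrees


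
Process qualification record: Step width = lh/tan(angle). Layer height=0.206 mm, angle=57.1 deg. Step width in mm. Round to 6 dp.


step = 0.206 / tan(57.1) = 0.133267 mm


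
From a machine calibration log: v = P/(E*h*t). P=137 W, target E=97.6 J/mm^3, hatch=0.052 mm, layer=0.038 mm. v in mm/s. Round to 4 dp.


v = 137 / (97.6*0.052*0.038) = 710.3687 mm/s


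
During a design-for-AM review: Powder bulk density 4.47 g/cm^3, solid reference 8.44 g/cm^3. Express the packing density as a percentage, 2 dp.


Packing = (4.47/8.44)*100 = 52.96 %


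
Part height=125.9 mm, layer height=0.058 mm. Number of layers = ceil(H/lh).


Layers = ceil(125.9/0.058) = 2171


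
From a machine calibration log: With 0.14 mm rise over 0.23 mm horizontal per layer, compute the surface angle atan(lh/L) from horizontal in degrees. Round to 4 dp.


angle = atan(0.14/0.23) = 31.3287 degrees


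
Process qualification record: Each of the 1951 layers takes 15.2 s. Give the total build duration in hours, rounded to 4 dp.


t = 1951 * 15.2 / 3600 = 8.2376 hrs


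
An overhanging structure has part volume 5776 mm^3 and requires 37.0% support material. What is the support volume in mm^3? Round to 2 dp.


V_support = 5776 * 0.37 = 2137.12 mm^3


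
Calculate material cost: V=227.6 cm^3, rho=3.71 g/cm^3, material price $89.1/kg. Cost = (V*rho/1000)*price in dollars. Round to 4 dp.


Mass = 227.6*3.71/1000 = 0.844396 kg
Cost = 0.844396 * 89.1 = 75.2357 $


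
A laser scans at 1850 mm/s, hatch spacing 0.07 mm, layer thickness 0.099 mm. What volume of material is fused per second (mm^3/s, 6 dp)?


Rate = 1850 * 0.07 * 0.099 = 12.8205 mm^3/s


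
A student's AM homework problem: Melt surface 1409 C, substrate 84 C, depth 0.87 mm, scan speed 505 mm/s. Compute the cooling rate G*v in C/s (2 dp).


G = (1409-84)/0.87 = 1522.98850575 C/mm
CR = 1522.98850575 * 505 = 769109.2 C/s


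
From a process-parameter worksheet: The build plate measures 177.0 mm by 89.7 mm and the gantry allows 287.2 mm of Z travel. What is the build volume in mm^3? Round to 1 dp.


V = 177.0 * 89.7 * 287.2 = 4559845.7 mm^3


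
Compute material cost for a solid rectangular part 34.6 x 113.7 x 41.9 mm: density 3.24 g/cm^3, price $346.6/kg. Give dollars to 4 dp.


V = 34.6 * 113.7 * 41.9 = 164835.438 mm^3 = 164.835438 cm^3
Mass = 164.835438 * 3.24 / 1000 = 0.53406682 kg
Cost = 0.53406682 * 346.6 = 185.1076 $


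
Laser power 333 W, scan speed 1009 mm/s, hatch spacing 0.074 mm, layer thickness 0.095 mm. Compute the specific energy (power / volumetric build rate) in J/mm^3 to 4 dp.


Build rate = 1009 * 0.074 * 0.095 = 7.09327 mm^3/s
SE = 333 / 7.09327 = 46.9459 J/mm^3


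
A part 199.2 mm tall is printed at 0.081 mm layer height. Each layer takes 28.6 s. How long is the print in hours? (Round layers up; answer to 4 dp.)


Layers = ceil(199.2/0.081) = 2460
t = 2460 * 28.6 / 3600 = 19.5433 hrs


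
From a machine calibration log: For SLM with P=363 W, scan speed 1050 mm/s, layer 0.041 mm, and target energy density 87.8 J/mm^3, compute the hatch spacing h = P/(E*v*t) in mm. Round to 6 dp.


h = 363 / (87.8*1050*0.041) = 0.096037 mm


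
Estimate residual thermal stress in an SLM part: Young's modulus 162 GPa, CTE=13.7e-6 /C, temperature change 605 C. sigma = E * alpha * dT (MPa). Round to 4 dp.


sigma = 162*1000 * 13.7e-6 * 605 = 1342.737 MPa


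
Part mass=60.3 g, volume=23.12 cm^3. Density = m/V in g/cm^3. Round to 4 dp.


rho = 60.3 / 23.12 = 2.6081 g/cm^3


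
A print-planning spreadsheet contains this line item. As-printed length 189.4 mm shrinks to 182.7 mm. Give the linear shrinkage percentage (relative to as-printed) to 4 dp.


Shrinkage = ((189.4-182.7)/189.4)*100 = 3.5375 %


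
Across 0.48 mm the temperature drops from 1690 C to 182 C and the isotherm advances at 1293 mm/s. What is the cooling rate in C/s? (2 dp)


G = (1690-182)/0.48 = 3141.66666667 C/mm
CR = 3141.66666667 * 1293 = 4062175.0 C/s


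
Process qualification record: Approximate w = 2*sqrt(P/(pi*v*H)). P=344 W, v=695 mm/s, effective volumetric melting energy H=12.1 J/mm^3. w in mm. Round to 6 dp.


w = 2*sqrt(344/(pi*695*12.1)) = 0.228218 mm


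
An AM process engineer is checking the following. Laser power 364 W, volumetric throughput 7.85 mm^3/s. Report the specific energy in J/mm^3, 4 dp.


SE = 364 / 7.85 = 46.3694 J/mm^3


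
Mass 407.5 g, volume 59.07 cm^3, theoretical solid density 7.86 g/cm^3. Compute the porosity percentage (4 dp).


rho_part = 407.5 / 59.07 = 6.89859489 g/cm^3
Porosity = (1 - 6.89859489/7.86)*100 = 12.2316 %


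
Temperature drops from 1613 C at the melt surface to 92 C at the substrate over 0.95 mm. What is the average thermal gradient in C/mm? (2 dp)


G = (1613-92)/0.95 = 1601.05 C/mm


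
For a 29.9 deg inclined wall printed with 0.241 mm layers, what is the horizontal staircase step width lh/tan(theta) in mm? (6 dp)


step = 0.241 / tan(29.9) = 0.419112 mm


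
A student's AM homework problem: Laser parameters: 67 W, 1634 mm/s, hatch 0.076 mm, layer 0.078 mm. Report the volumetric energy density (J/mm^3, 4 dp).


E = 67 / (1634*0.076*0.078) = 6.9169 J/mm^3


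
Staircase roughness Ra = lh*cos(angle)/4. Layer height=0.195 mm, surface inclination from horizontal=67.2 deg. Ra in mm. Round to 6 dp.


Ra = 0.195 * cos(67.2) / 4 = 0.018891 mm


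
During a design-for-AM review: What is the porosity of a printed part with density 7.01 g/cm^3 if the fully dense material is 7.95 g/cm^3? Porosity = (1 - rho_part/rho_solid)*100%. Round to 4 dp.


Porosity = (1-7.01/7.95)*100 = 11.8239 %


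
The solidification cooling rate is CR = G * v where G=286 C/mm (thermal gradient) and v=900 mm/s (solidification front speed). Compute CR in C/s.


CR = 286 * 900 = 257400 C/s


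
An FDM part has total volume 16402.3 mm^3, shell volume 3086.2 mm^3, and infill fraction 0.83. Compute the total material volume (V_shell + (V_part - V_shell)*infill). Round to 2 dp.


V_infill = (16402.3 - 3086.2) * 0.83 = 11052.36
V_total = 3086.2 + 11052.36 = 14138.56 mm^3


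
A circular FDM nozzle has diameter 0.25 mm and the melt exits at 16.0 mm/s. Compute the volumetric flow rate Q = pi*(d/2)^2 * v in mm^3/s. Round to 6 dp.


A = pi*(0.25/2)^2 = 0.04908739 mm^2
Q = 0.04908739 * 16.0 = 0.785398 mm^3/s


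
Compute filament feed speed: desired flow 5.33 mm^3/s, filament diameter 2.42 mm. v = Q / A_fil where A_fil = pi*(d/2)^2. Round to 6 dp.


A = pi*(2.42/2)^2 = 4.599606
v = 5.33 / 4.599606 = 1.158795 mm/s


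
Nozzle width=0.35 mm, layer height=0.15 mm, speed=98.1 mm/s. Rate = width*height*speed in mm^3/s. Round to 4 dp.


Rate = 0.35 * 0.15 * 98.1 = 5.1503 mm^3/s


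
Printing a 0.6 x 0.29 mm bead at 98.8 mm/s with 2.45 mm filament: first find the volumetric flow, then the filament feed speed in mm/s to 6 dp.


Q = 0.6 * 0.29 * 98.8 = 17.1912 mm^3/s
A_fil = pi*(2.45/2)^2 = 4.71435248 mm^2
v_feed = 17.1912 / 4.71435248 = 3.646567 mm/s


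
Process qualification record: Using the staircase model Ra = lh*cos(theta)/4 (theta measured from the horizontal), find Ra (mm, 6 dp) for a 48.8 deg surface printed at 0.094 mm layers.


Ra = 0.094 * cos(48.8) / 4 = 0.015479 mm


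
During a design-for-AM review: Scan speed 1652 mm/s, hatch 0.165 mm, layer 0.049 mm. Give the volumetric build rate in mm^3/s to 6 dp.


Rate = 1652 * 0.165 * 0.049 = 13.35642 mm^3/s


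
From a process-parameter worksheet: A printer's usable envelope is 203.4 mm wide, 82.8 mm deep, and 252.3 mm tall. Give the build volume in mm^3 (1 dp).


V = 203.4 * 82.8 * 252.3 = 4249115.5 mm^3


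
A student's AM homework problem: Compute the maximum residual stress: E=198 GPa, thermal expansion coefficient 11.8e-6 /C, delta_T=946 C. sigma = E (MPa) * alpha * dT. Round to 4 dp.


sigma = 198*1000 * 11.8e-6 * 946 = 2210.2344 MPa


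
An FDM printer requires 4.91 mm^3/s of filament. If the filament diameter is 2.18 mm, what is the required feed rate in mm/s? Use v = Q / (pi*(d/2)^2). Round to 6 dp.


A = pi*(2.18/2)^2 = 3.732526
v = 4.91 / 3.732526 = 1.315463 mm/s


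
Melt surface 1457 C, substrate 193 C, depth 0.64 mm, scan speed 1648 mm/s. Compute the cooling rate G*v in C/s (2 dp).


G = (1457-193)/0.64 = 1975.0 C/mm
CR = 1975.0 * 1648 = 3254800.0 C/s


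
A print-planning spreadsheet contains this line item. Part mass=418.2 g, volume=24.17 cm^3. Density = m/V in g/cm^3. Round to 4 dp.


rho = 418.2 / 24.17 = 17.3024 g/cm^3


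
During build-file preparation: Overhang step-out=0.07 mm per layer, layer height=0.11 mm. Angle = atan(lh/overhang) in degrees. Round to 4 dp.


angle = atan(0.11/0.07) = 57.5288 degrees


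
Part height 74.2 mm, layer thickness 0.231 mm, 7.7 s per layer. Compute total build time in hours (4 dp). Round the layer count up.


Layers = ceil(74.2/0.231) = 322
t = 322 * 7.7 / 3600 = 0.6887 hrs


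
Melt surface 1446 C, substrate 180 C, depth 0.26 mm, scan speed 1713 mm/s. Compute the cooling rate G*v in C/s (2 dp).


G = (1446-180)/0.26 = 4869.23076923 C/mm
CR = 4869.23076923 * 1713 = 8340992.31 C/s


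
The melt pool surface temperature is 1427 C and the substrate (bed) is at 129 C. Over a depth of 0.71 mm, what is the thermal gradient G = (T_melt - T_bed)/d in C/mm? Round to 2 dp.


G = (1427-129)/0.71 = 1828.17 C/mm


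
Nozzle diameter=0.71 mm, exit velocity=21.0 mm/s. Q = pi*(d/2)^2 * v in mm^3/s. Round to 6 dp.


A = pi*(0.71/2)^2 = 0.39591921 mm^2
Q = 0.39591921 * 21.0 = 8.314303 mm^3/s


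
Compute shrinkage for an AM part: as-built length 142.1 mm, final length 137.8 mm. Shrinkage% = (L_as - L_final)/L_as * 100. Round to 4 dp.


Shrinkage = ((142.1-137.8)/142.1)*100 = 3.026 %


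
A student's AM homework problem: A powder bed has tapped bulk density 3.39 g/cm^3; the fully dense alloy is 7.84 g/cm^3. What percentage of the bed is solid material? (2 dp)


Packing = (3.39/7.84)*100 = 43.24 %


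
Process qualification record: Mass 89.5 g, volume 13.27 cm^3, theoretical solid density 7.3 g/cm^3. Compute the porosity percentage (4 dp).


rho_part = 89.5 / 13.27 = 6.74453655 g/cm^3
Porosity = (1 - 6.74453655/7.3)*100 = 7.6091 %


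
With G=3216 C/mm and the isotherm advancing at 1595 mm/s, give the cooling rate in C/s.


CR = 3216 * 1595 = 5129520 C/s


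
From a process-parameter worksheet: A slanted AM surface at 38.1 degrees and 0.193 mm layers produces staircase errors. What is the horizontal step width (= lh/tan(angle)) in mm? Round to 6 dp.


step = 0.193 / tan(38.1) = 0.246142 mm


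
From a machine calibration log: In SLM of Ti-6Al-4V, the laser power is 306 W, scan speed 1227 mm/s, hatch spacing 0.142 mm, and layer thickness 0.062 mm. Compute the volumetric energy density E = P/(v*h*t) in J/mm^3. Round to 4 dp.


E = 306 / (1227*0.142*0.062) = 28.3268 J/mm^3


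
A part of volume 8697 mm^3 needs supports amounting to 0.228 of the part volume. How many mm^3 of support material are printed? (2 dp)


V_support = 8697 * 0.228 = 1982.92 mm^3


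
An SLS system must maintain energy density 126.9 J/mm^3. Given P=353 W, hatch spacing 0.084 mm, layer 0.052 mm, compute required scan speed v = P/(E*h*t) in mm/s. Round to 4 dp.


v = 353 / (126.9*0.084*0.052) = 636.8402 mm/s
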